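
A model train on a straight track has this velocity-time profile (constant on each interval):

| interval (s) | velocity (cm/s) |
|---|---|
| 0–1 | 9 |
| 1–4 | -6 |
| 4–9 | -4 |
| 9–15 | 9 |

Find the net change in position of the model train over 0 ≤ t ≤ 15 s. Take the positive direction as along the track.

25 cm

Displacement is the signed area under the v-t curve.
0–1 s: 9 × 1 = 9 cm
1–4 s: -6 × 3 = -18 cm
4–9 s: -4 × 5 = -20 cm
9–15 s: 9 × 6 = 54 cm
Net displacement = 25 cm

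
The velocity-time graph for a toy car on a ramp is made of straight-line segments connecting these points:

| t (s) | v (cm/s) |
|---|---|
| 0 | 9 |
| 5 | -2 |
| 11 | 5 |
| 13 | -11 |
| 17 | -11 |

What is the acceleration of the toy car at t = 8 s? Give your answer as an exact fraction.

Acceleration is the slope of the v-t graph on 5–11 s: (5 − -2)/(11 − 5) = 7/6 cm/s².

7/6 cm/s²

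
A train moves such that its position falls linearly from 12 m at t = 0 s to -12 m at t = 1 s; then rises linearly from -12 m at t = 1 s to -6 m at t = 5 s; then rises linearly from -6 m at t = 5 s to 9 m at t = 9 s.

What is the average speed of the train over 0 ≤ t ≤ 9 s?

Average speed = (total path length)/(elapsed time); on a piecewise-linear x-t graph the path length is Σ|Δx|.
0–1 s: |Δx| = |-12 − 12| = 24 m
1–5 s: |Δx| = |-6 − -12| = 6 m
5–9 s: |Δx| = |9 − -6| = 15 m
Total path = 45 m; average speed = 45/9 = 5 m/s.

5 m/s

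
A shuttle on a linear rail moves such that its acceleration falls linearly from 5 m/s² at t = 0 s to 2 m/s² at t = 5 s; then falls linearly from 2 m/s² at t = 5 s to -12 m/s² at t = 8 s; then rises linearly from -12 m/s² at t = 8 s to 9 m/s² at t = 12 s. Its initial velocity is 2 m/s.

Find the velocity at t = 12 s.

-1.5 m/s

Δv equals the area under the a-t graph; then v = v₀ + Δv.
0–5 s: ½(5 + 2)(5) = 17.5 m/s
5–8 s: ½(2 + -12)(3) = -15 m/s
8–12 s: ½(-12 + 9)(4) = -6 m/s
Δv = -3.5 m/s, so v(12) = 2 + (-3.5) = -1.5 m/s.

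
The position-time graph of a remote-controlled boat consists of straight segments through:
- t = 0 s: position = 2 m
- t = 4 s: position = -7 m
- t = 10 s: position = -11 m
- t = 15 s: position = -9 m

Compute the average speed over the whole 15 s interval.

1 m/s

Average speed = (total path length)/(elapsed time); on a piecewise-linear x-t graph the path length is Σ|Δx|.
0–4 s: |Δx| = |-7 − 2| = 9 m
4–10 s: |Δx| = |-11 − -7| = 4 m
10–15 s: |Δx| = |-9 − -11| = 2 m
Total path = 15 m; average speed = 15/15 = 1 m/s.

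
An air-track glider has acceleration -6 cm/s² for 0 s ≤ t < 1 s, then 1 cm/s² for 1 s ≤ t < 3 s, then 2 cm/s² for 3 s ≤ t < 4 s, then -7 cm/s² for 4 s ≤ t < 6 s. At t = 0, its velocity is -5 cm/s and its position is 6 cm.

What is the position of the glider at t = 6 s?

-58 cm

On each constant-a segment, Δv = aΔt and Δx = v₀Δt + ½aΔt²; chain segment to segment.
0–1 s: v starts -5 cm/s; Δx = -5·1 + ½·-6·1² = -8 cm; v ends -11 cm/s.
1–3 s: v starts -11 cm/s; Δx = -11·2 + ½·1·2² = -20 cm; v ends -9 cm/s.
3–4 s: v starts -9 cm/s; Δx = -9·1 + ½·2·1² = -8 cm; v ends -7 cm/s.
4–6 s: v starts -7 cm/s; Δx = -7·2 + ½·-7·2² = -28 cm; v ends -21 cm/s.
x(6) = 6 + Σ Δx = -58 cm.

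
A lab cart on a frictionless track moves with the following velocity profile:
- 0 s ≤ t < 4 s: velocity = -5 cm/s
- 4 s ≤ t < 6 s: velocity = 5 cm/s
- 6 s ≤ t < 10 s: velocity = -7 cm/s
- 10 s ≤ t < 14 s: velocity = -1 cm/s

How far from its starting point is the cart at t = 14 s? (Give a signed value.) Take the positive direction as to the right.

-42 cm

Net displacement equals the area under the velocity-time graph (areas below the axis count negative).
0–4 s: -5 × 4 = -20 cm
4–6 s: 5 × 2 = 10 cm
6–10 s: -7 × 4 = -28 cm
10–14 s: -1 × 4 = -4 cm
Net displacement = -42 cm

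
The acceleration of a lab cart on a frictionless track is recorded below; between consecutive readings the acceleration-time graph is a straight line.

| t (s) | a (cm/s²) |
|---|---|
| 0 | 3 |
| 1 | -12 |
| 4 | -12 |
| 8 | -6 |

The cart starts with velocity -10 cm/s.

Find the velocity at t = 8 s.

Δv equals the area under the a-t graph; then v = v₀ + Δv.
0–1 s: ½(3 + -12)(1) = -4.5 cm/s
1–4 s: -12 × 3 = -36 cm/s
4–8 s: ½(-12 + -6)(4) = -36 cm/s
Δv = -76.5 cm/s, so v(8) = -10 + (-76.5) = -86.5 cm/s.

-86.5 cm/s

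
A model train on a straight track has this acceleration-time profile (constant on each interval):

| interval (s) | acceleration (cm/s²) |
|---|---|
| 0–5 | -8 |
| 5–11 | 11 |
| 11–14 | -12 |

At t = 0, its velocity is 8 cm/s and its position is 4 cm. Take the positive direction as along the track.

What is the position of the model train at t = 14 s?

-2 cm

On each constant-a segment, Δv = aΔt and Δx = v₀Δt + ½aΔt²; chain segment to segment.
0–5 s: v starts 8 cm/s; Δx = 8·5 + ½·-8·5² = -60 cm; v ends -32 cm/s.
5–11 s: v starts -32 cm/s; Δx = -32·6 + ½·11·6² = 6 cm; v ends 34 cm/s.
11–14 s: v starts 34 cm/s; Δx = 34·3 + ½·-12·3² = 48 cm; v ends -2 cm/s.
x(14) = 4 + Σ Δx = -2 cm.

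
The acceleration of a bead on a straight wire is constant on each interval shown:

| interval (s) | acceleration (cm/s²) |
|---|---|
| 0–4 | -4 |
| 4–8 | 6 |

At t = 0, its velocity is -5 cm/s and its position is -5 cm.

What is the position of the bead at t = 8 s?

On each constant-a segment, Δv = aΔt and Δx = v₀Δt + ½aΔt²; chain segment to segment.
0–4 s: v starts -5 cm/s; Δx = -5·4 + ½·-4·4² = -52 cm; v ends -21 cm/s.
4–8 s: v starts -21 cm/s; Δx = -21·4 + ½·6·4² = -36 cm; v ends 3 cm/s.
x(8) = -5 + Σ Δx = -93 cm.

-93 cm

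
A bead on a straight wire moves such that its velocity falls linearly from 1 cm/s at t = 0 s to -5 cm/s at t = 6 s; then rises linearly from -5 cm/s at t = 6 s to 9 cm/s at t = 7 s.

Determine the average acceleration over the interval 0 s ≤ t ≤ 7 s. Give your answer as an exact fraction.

Average acceleration = Δv/Δt = (9 − 1)/(7 − 0) = 8/7 cm/s².

8/7 cm/s²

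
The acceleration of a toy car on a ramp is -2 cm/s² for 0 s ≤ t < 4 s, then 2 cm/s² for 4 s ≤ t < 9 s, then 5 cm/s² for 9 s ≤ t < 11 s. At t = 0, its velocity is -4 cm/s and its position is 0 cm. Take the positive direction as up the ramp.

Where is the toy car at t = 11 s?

On each constant-a segment, Δv = aΔt and Δx = v₀Δt + ½aΔt²; chain segment to segment.
0–4 s: v starts -4 cm/s; Δx = -4·4 + ½·-2·4² = -32 cm; v ends -12 cm/s.
4–9 s: v starts -12 cm/s; Δx = -12·5 + ½·2·5² = -35 cm; v ends -2 cm/s.
9–11 s: v starts -2 cm/s; Δx = -2·2 + ½·5·2² = 6 cm; v ends 8 cm/s.
x(11) = 0 + Σ Δx = -61 cm.

-61 cm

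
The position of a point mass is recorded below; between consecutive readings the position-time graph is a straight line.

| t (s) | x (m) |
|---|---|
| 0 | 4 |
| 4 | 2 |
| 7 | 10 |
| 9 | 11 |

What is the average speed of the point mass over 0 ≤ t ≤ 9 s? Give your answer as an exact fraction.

11/9 m/s

Average speed = (total path length)/(elapsed time); on a piecewise-linear x-t graph the path length is Σ|Δx|.
0–4 s: |Δx| = |2 − 4| = 2 m
4–7 s: |Δx| = |10 − 2| = 8 m
7–9 s: |Δx| = |11 − 10| = 1 m
Total path = 11 m; average speed = 11/9 = 11/9 m/s.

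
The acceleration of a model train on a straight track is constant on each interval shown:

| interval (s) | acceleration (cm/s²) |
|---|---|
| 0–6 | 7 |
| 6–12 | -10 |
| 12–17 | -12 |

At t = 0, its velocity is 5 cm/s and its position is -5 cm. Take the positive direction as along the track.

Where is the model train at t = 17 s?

38 cm

On each constant-a segment, Δv = aΔt and Δx = v₀Δt + ½aΔt²; chain segment to segment.
0–6 s: v starts 5 cm/s; Δx = 5·6 + ½·7·6² = 156 cm; v ends 47 cm/s.
6–12 s: v starts 47 cm/s; Δx = 47·6 + ½·-10·6² = 102 cm; v ends -13 cm/s.
12–17 s: v starts -13 cm/s; Δx = -13·5 + ½·-12·5² = -215 cm; v ends -73 cm/s.
x(17) = -5 + Σ Δx = 38 cm.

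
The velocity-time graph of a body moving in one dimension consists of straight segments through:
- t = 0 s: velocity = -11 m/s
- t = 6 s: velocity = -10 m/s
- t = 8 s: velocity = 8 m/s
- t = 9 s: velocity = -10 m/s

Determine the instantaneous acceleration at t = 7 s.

9 m/s²

Acceleration is the slope of the v-t graph on 6–8 s: (8 − -10)/(8 − 6) = 9 m/s².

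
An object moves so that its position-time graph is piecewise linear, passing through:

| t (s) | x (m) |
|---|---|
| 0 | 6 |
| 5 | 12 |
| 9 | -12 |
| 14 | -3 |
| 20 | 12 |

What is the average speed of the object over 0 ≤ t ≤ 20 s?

Average speed = (total path length)/(elapsed time); on a piecewise-linear x-t graph the path length is Σ|Δx|.
0–5 s: |Δx| = |12 − 6| = 6 m
5–9 s: |Δx| = |-12 − 12| = 24 m
9–14 s: |Δx| = |-3 − -12| = 9 m
14–20 s: |Δx| = |12 − -3| = 15 m
Total path = 54 m; average speed = 54/20 = 2.7 m/s.

2.7 m/s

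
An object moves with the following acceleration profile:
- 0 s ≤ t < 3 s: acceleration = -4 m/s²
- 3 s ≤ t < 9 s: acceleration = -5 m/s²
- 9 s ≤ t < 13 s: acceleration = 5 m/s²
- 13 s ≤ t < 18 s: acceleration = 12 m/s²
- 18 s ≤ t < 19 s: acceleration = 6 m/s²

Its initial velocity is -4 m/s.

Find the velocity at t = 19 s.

Δv equals the area under the a-t graph; then v = v₀ + Δv.
0–3 s: -4 × 3 = -12 m/s
3–9 s: -5 × 6 = -30 m/s
9–13 s: 5 × 4 = 20 m/s
13–18 s: 12 × 5 = 60 m/s
18–19 s: 6 × 1 = 6 m/s
Δv = 44 m/s, so v(19) = -4 + (44) = 40 m/s.

40 m/s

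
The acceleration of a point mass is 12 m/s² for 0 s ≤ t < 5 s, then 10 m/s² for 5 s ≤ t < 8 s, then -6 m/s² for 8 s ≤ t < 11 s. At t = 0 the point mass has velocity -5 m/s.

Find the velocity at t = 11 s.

Δv equals the area under the a-t graph; then v = v₀ + Δv.
0–5 s: 12 × 5 = 60 m/s
5–8 s: 10 × 3 = 30 m/s
8–11 s: -6 × 3 = -18 m/s
Δv = 72 m/s, so v(11) = -5 + (72) = 67 m/s.

67 m/s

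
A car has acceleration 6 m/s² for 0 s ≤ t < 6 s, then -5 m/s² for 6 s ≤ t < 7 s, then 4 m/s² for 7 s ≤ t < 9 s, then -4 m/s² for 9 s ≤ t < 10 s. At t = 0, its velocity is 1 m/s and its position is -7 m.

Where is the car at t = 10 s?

On each constant-a segment, Δv = aΔt and Δx = v₀Δt + ½aΔt²; chain segment to segment.
0–6 s: v starts 1 m/s; Δx = 1·6 + ½·6·6² = 114 m; v ends 37 m/s.
6–7 s: v starts 37 m/s; Δx = 37·1 + ½·-5·1² = 34.5 m; v ends 32 m/s.
7–9 s: v starts 32 m/s; Δx = 32·2 + ½·4·2² = 72 m; v ends 40 m/s.
9–10 s: v starts 40 m/s; Δx = 40·1 + ½·-4·1² = 38 m; v ends 36 m/s.
x(10) = -7 + Σ Δx = 251.5 m.

251.5 m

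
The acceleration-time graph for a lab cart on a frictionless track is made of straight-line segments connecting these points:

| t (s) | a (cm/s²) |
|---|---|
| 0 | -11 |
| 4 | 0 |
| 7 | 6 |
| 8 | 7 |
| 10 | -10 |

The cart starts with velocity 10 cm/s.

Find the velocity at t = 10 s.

Δv equals the area under the a-t graph; then v = v₀ + Δv.
0–4 s: ½(-11 + 0)(4) = -22 cm/s
4–7 s: ½(0 + 6)(3) = 9 cm/s
7–8 s: ½(6 + 7)(1) = 6.5 cm/s
8–10 s: ½(7 + -10)(2) = -3 cm/s
Δv = -9.5 cm/s, so v(10) = 10 + (-9.5) = 0.5 cm/s.

0.5 cm/s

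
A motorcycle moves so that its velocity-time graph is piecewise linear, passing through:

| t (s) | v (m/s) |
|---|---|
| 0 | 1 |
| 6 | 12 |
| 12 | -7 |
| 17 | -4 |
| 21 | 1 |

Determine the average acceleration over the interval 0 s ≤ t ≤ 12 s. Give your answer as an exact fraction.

-2/3 m/s²

Average acceleration = Δv/Δt = (-7 − 1)/(12 − 0) = -2/3 m/s².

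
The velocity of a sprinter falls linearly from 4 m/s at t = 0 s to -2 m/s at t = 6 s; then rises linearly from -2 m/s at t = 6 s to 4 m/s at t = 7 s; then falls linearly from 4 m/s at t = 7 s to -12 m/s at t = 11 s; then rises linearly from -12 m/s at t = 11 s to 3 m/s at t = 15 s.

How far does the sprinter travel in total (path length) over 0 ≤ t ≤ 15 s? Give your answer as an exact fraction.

Distance (not displacement) is the total path length: add the absolute areas under v-t.
0–6 s: v = 0 at t = 4 s; triangle areas 8 + 2 = 10 m
6–7 s: v = 0 at t = 19/3 s; triangle areas 1/3 + 4/3 = 5/3 m
7–11 s: v = 0 at t = 8 s; triangle areas 2 + 18 = 20 m
11–15 s: v = 0 at t = 14.2 s; triangle areas 19.2 + 1.2 = 20.4 m
Total distance = 781/15 m

781/15 m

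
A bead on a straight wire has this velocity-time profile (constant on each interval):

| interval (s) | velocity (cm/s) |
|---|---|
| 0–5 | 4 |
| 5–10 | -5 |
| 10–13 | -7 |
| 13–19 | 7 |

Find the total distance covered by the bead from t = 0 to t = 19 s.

108 cm

Distance (not displacement) is the total path length: add the absolute areas under v-t.
0–5 s: |4| × 5 = 20 cm
5–10 s: |-5| × 5 = 25 cm
10–13 s: |-7| × 3 = 21 cm
13–19 s: |7| × 6 = 42 cm
Total distance = 108 cm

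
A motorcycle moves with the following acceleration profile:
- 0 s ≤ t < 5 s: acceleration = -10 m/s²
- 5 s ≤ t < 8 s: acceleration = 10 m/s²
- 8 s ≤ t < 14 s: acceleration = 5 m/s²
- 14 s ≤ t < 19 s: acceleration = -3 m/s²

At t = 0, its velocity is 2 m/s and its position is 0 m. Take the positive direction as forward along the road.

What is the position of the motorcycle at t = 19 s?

On each constant-a segment, Δv = aΔt and Δx = v₀Δt + ½aΔt²; chain segment to segment.
0–5 s: v starts 2 m/s; Δx = 2·5 + ½·-10·5² = -115 m; v ends -48 m/s.
5–8 s: v starts -48 m/s; Δx = -48·3 + ½·10·3² = -99 m; v ends -18 m/s.
8–14 s: v starts -18 m/s; Δx = -18·6 + ½·5·6² = -18 m; v ends 12 m/s.
14–19 s: v starts 12 m/s; Δx = 12·5 + ½·-3·5² = 22.5 m; v ends -3 m/s.
x(19) = 0 + Σ Δx = -209.5 m.

-209.5 m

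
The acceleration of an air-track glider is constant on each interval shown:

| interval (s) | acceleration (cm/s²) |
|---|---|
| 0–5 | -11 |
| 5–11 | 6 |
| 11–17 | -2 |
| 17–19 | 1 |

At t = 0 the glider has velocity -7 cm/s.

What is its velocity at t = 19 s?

-36 cm/s

Δv equals the area under the a-t graph; then v = v₀ + Δv.
0–5 s: -11 × 5 = -55 cm/s
5–11 s: 6 × 6 = 36 cm/s
11–17 s: -2 × 6 = -12 cm/s
17–19 s: 1 × 2 = 2 cm/s
Δv = -29 cm/s, so v(19) = -7 + (-29) = -36 cm/s.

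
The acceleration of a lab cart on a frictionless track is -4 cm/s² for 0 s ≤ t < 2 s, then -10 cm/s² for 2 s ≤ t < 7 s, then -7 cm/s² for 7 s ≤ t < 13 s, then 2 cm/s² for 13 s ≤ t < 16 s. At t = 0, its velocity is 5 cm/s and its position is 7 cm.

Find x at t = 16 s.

On each constant-a segment, Δv = aΔt and Δx = v₀Δt + ½aΔt²; chain segment to segment.
0–2 s: v starts 5 cm/s; Δx = 5·2 + ½·-4·2² = 2 cm; v ends -3 cm/s.
2–7 s: v starts -3 cm/s; Δx = -3·5 + ½·-10·5² = -140 cm; v ends -53 cm/s.
7–13 s: v starts -53 cm/s; Δx = -53·6 + ½·-7·6² = -444 cm; v ends -95 cm/s.
13–16 s: v starts -95 cm/s; Δx = -95·3 + ½·2·3² = -276 cm; v ends -89 cm/s.
x(16) = 7 + Σ Δx = -851 cm.

-851 cm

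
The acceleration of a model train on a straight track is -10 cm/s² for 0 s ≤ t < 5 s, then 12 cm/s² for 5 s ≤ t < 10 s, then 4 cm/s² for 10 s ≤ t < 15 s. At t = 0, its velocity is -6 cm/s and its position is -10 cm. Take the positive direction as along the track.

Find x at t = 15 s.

-225 cm

On each constant-a segment, Δv = aΔt and Δx = v₀Δt + ½aΔt²; chain segment to segment.
0–5 s: v starts -6 cm/s; Δx = -6·5 + ½·-10·5² = -155 cm; v ends -56 cm/s.
5–10 s: v starts -56 cm/s; Δx = -56·5 + ½·12·5² = -130 cm; v ends 4 cm/s.
10–15 s: v starts 4 cm/s; Δx = 4·5 + ½·4·5² = 70 cm; v ends 24 cm/s.
x(15) = -10 + Σ Δx = -225 cm.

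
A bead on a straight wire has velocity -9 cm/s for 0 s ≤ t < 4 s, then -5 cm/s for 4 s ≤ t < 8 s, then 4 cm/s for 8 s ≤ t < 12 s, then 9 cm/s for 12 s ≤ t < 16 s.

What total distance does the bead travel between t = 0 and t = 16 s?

108 cm

Distance (not displacement) is the total path length: add the absolute areas under v-t.
0–4 s: |-9| × 4 = 36 cm
4–8 s: |-5| × 4 = 20 cm
8–12 s: |4| × 4 = 16 cm
12–16 s: |9| × 4 = 36 cm
Total distance = 108 cm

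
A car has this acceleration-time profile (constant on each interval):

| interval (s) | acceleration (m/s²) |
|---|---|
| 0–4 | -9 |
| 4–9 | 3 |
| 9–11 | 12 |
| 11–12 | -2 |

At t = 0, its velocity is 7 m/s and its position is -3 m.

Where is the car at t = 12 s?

On each constant-a segment, Δv = aΔt and Δx = v₀Δt + ½aΔt²; chain segment to segment.
0–4 s: v starts 7 m/s; Δx = 7·4 + ½·-9·4² = -44 m; v ends -29 m/s.
4–9 s: v starts -29 m/s; Δx = -29·5 + ½·3·5² = -107.5 m; v ends -14 m/s.
9–11 s: v starts -14 m/s; Δx = -14·2 + ½·12·2² = -4 m; v ends 10 m/s.
11–12 s: v starts 10 m/s; Δx = 10·1 + ½·-2·1² = 9 m; v ends 8 m/s.
x(12) = -3 + Σ Δx = -149.5 m.

-149.5 m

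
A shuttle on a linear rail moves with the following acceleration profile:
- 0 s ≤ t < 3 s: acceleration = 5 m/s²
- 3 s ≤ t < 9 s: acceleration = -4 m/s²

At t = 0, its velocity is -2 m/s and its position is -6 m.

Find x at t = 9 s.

16.5 m

On each constant-a segment, Δv = aΔt and Δx = v₀Δt + ½aΔt²; chain segment to segment.
0–3 s: v starts -2 m/s; Δx = -2·3 + ½·5·3² = 16.5 m; v ends 13 m/s.
3–9 s: v starts 13 m/s; Δx = 13·6 + ½·-4·6² = 6 m; v ends -11 m/s.
x(9) = -6 + Σ Δx = 16.5 m.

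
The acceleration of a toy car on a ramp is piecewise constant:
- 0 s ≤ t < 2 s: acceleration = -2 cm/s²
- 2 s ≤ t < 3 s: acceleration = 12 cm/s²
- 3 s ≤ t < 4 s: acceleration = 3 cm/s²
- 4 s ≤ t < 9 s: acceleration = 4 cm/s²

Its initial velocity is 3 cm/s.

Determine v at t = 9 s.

Δv equals the area under the a-t graph; then v = v₀ + Δv.
0–2 s: -2 × 2 = -4 cm/s
2–3 s: 12 × 1 = 12 cm/s
3–4 s: 3 × 1 = 3 cm/s
4–9 s: 4 × 5 = 20 cm/s
Δv = 31 cm/s, so v(9) = 3 + (31) = 34 cm/s.

34 cm/s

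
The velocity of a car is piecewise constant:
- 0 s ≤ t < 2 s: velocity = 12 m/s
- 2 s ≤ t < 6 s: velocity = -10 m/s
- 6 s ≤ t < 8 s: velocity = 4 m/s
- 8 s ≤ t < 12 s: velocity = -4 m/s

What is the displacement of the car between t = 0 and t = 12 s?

-24 m

Displacement is the signed area under the v-t curve.
0–2 s: 12 × 2 = 24 m
2–6 s: -10 × 4 = -40 m
6–8 s: 4 × 2 = 8 m
8–12 s: -4 × 4 = -16 m
Net displacement = -24 m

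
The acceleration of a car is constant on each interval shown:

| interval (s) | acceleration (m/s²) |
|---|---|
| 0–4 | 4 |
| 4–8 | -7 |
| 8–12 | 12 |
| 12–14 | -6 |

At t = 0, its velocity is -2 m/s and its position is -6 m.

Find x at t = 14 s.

On each constant-a segment, Δv = aΔt and Δx = v₀Δt + ½aΔt²; chain segment to segment.
0–4 s: v starts -2 m/s; Δx = -2·4 + ½·4·4² = 24 m; v ends 14 m/s.
4–8 s: v starts 14 m/s; Δx = 14·4 + ½·-7·4² = 0 m; v ends -14 m/s.
8–12 s: v starts -14 m/s; Δx = -14·4 + ½·12·4² = 40 m; v ends 34 m/s.
12–14 s: v starts 34 m/s; Δx = 34·2 + ½·-6·2² = 56 m; v ends 22 m/s.
x(14) = -6 + Σ Δx = 114 m.

114 m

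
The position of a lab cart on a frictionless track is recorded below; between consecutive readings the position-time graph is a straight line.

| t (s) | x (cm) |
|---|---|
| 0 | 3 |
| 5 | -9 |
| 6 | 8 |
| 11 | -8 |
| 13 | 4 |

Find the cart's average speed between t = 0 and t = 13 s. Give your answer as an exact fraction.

Average speed = (total path length)/(elapsed time); on a piecewise-linear x-t graph the path length is Σ|Δx|.
0–5 s: |Δx| = |-9 − 3| = 12 cm
5–6 s: |Δx| = |8 − -9| = 17 cm
6–11 s: |Δx| = |-8 − 8| = 16 cm
11–13 s: |Δx| = |4 − -8| = 12 cm
Total path = 57 cm; average speed = 57/13 = 57/13 cm/s.

57/13 cm/s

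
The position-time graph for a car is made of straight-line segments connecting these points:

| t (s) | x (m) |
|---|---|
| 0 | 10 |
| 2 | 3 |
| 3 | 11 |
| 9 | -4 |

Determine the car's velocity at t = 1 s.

Velocity is the slope of the x-t graph on 0–2 s: (3 − 10)/(2 − 0) = -3.5 m/s.

-3.5 m/s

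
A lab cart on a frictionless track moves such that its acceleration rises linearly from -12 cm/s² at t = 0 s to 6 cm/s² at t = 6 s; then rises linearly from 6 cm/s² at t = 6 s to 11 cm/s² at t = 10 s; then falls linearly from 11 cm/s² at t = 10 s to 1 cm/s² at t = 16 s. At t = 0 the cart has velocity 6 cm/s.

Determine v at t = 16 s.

Δv equals the area under the a-t graph; then v = v₀ + Δv.
0–6 s: ½(-12 + 6)(6) = -18 cm/s
6–10 s: ½(6 + 11)(4) = 34 cm/s
10–16 s: ½(11 + 1)(6) = 36 cm/s
Δv = 52 cm/s, so v(16) = 6 + (52) = 58 cm/s.

58 cm/s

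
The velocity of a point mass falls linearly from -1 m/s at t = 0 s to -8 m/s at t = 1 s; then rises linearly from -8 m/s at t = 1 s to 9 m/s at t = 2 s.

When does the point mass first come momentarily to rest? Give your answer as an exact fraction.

t = 25/17 s

v changes sign on 1–2 s (from -8 to 9); the graph is linear there, so v = 0 at t = 1 + (8)·(2 − 1)/(9 − -8) = 25/17 s.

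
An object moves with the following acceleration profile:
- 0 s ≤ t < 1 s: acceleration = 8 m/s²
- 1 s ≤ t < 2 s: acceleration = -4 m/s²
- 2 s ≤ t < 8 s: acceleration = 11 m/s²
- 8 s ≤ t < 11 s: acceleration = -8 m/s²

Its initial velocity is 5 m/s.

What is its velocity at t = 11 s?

Δv equals the area under the a-t graph; then v = v₀ + Δv.
0–1 s: 8 × 1 = 8 m/s
1–2 s: -4 × 1 = -4 m/s
2–8 s: 11 × 6 = 66 m/s
8–11 s: -8 × 3 = -24 m/s
Δv = 46 m/s, so v(11) = 5 + (46) = 51 m/s.

51 m/s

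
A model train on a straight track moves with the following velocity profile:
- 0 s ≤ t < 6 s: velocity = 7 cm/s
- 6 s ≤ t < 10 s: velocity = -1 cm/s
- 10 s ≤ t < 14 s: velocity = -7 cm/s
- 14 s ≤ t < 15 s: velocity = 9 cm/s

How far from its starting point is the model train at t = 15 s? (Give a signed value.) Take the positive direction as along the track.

19 cm

Net displacement equals the area under the velocity-time graph (areas below the axis count negative).
0–6 s: 7 × 6 = 42 cm
6–10 s: -1 × 4 = -4 cm
10–14 s: -7 × 4 = -28 cm
14–15 s: 9 × 1 = 9 cm
Net displacement = 19 cm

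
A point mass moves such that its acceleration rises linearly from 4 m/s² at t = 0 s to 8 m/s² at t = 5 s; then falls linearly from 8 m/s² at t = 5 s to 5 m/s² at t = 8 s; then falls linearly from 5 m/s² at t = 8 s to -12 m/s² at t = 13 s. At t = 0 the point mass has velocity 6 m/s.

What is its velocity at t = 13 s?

Δv equals the area under the a-t graph; then v = v₀ + Δv.
0–5 s: ½(4 + 8)(5) = 30 m/s
5–8 s: ½(8 + 5)(3) = 19.5 m/s
8–13 s: ½(5 + -12)(5) = -17.5 m/s
Δv = 32 m/s, so v(13) = 6 + (32) = 38 m/s.

38 m/s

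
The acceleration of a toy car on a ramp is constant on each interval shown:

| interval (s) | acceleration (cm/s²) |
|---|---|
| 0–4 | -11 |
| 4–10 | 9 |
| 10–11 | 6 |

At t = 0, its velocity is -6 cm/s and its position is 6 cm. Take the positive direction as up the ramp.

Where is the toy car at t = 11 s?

-237 cm

On each constant-a segment, Δv = aΔt and Δx = v₀Δt + ½aΔt²; chain segment to segment.
0–4 s: v starts -6 cm/s; Δx = -6·4 + ½·-11·4² = -112 cm; v ends -50 cm/s.
4–10 s: v starts -50 cm/s; Δx = -50·6 + ½·9·6² = -138 cm; v ends 4 cm/s.
10–11 s: v starts 4 cm/s; Δx = 4·1 + ½·6·1² = 7 cm; v ends 10 cm/s.
x(11) = 6 + Σ Δx = -237 cm.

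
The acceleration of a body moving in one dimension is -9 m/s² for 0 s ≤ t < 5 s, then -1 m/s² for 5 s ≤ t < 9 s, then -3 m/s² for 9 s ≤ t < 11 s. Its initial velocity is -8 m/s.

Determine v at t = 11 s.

Δv equals the area under the a-t graph; then v = v₀ + Δv.
0–5 s: -9 × 5 = -45 m/s
5–9 s: -1 × 4 = -4 m/s
9–11 s: -3 × 2 = -6 m/s
Δv = -55 m/s, so v(11) = -8 + (-55) = -63 m/s.

-63 m/s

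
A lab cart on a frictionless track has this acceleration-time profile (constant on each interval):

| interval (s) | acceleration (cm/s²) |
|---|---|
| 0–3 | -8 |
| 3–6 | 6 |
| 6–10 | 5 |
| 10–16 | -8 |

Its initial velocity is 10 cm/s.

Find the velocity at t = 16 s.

-24 cm/s

Δv equals the area under the a-t graph; then v = v₀ + Δv.
0–3 s: -8 × 3 = -24 cm/s
3–6 s: 6 × 3 = 18 cm/s
6–10 s: 5 × 4 = 20 cm/s
10–16 s: -8 × 6 = -48 cm/s
Δv = -34 cm/s, so v(16) = 10 + (-34) = -24 cm/s.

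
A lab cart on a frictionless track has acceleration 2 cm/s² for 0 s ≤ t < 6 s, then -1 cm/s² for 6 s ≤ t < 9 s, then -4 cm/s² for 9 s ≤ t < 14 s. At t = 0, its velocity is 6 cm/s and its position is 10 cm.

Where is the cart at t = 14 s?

156.5 cm

On each constant-a segment, Δv = aΔt and Δx = v₀Δt + ½aΔt²; chain segment to segment.
0–6 s: v starts 6 cm/s; Δx = 6·6 + ½·2·6² = 72 cm; v ends 18 cm/s.
6–9 s: v starts 18 cm/s; Δx = 18·3 + ½·-1·3² = 49.5 cm; v ends 15 cm/s.
9–14 s: v starts 15 cm/s; Δx = 15·5 + ½·-4·5² = 25 cm; v ends -5 cm/s.
x(14) = 10 + Σ Δx = 156.5 cm.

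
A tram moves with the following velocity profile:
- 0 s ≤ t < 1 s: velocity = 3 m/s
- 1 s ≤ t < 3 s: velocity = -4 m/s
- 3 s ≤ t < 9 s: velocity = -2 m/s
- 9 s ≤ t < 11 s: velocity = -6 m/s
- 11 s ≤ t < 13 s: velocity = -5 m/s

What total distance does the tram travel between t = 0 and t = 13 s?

Distance (not displacement) is the total path length: add the absolute areas under v-t.
0–1 s: |3| × 1 = 3 m
1–3 s: |-4| × 2 = 8 m
3–9 s: |-2| × 6 = 12 m
9–11 s: |-6| × 2 = 12 m
11–13 s: |-5| × 2 = 10 m
Total distance = 45 m

45 m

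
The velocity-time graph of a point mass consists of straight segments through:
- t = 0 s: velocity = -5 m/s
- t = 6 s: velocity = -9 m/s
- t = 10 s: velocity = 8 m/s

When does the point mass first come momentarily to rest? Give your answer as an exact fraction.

v changes sign on 6–10 s (from -9 to 8); the graph is linear there, so v = 0 at t = 6 + (9)·(10 − 6)/(8 − -9) = 138/17 s.

t = 138/17 s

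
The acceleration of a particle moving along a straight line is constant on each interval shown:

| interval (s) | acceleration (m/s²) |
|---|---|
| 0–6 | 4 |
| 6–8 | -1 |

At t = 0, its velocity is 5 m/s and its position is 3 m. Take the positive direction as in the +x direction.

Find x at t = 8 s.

On each constant-a segment, Δv = aΔt and Δx = v₀Δt + ½aΔt²; chain segment to segment.
0–6 s: v starts 5 m/s; Δx = 5·6 + ½·4·6² = 102 m; v ends 29 m/s.
6–8 s: v starts 29 m/s; Δx = 29·2 + ½·-1·2² = 56 m; v ends 27 m/s.
x(8) = 3 + Σ Δx = 161 m.

161 m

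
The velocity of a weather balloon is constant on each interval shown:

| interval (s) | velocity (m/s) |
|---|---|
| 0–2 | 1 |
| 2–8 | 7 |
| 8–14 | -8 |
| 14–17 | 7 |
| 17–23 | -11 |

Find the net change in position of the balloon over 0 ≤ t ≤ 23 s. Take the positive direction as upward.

-49 m

Net displacement equals the area under the velocity-time graph (areas below the axis count negative).
0–2 s: 1 × 2 = 2 m
2–8 s: 7 × 6 = 42 m
8–14 s: -8 × 6 = -48 m
14–17 s: 7 × 3 = 21 m
17–23 s: -11 × 6 = -66 m
Net displacement = -49 m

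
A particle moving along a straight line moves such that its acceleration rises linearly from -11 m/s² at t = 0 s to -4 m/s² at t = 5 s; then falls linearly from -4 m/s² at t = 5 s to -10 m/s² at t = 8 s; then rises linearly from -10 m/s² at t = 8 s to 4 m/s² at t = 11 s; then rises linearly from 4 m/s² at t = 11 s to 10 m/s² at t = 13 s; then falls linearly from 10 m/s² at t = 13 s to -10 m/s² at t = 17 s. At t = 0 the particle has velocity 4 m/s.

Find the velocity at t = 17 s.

-49.5 m/s

Δv equals the area under the a-t graph; then v = v₀ + Δv.
0–5 s: ½(-11 + -4)(5) = -37.5 m/s
5–8 s: ½(-4 + -10)(3) = -21 m/s
8–11 s: ½(-10 + 4)(3) = -9 m/s
11–13 s: ½(4 + 10)(2) = 14 m/s
13–17 s: ½(10 + -10)(4) = 0 m/s
Δv = -53.5 m/s, so v(17) = 4 + (-53.5) = -49.5 m/s.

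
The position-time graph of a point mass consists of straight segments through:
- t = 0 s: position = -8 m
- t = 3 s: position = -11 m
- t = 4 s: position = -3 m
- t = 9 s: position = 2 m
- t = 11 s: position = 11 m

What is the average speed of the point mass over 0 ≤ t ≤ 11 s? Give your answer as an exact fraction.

25/11 m/s

Average speed = (total path length)/(elapsed time); on a piecewise-linear x-t graph the path length is Σ|Δx|.
0–3 s: |Δx| = |-11 − -8| = 3 m
3–4 s: |Δx| = |-3 − -11| = 8 m
4–9 s: |Δx| = |2 − -3| = 5 m
9–11 s: |Δx| = |11 − 2| = 9 m
Total path = 25 m; average speed = 25/11 = 25/11 m/s.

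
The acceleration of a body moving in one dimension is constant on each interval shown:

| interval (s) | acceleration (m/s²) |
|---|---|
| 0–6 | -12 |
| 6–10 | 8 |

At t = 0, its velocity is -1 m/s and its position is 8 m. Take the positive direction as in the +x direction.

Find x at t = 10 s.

On each constant-a segment, Δv = aΔt and Δx = v₀Δt + ½aΔt²; chain segment to segment.
0–6 s: v starts -1 m/s; Δx = -1·6 + ½·-12·6² = -222 m; v ends -73 m/s.
6–10 s: v starts -73 m/s; Δx = -73·4 + ½·8·4² = -228 m; v ends -41 m/s.
x(10) = 8 + Σ Δx = -442 m.

-442 m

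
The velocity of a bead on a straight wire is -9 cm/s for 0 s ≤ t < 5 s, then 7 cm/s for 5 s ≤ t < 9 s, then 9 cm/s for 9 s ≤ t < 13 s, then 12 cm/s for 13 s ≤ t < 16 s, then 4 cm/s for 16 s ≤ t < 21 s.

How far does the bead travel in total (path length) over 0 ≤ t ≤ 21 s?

165 cm

Distance (not displacement) is the total path length: add the absolute areas under v-t.
0–5 s: |-9| × 5 = 45 cm
5–9 s: |7| × 4 = 28 cm
9–13 s: |9| × 4 = 36 cm
13–16 s: |12| × 3 = 36 cm
16–21 s: |4| × 5 = 20 cm
Total distance = 165 cm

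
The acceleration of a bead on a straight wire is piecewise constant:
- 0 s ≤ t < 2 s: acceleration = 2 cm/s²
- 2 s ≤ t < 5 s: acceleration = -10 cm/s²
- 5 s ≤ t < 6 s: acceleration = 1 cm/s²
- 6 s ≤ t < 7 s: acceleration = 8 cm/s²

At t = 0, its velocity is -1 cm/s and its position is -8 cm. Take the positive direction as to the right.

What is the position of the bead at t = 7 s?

On each constant-a segment, Δv = aΔt and Δx = v₀Δt + ½aΔt²; chain segment to segment.
0–2 s: v starts -1 cm/s; Δx = -1·2 + ½·2·2² = 2 cm; v ends 3 cm/s.
2–5 s: v starts 3 cm/s; Δx = 3·3 + ½·-10·3² = -36 cm; v ends -27 cm/s.
5–6 s: v starts -27 cm/s; Δx = -27·1 + ½·1·1² = -26.5 cm; v ends -26 cm/s.
6–7 s: v starts -26 cm/s; Δx = -26·1 + ½·8·1² = -22 cm; v ends -18 cm/s.
x(7) = -8 + Σ Δx = -90.5 cm.

-90.5 cm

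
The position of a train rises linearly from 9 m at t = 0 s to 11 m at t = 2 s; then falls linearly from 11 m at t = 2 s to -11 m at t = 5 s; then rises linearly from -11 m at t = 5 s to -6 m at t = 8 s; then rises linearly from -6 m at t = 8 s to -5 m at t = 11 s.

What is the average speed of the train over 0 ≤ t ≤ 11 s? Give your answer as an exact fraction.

Average speed = (total path length)/(elapsed time); on a piecewise-linear x-t graph the path length is Σ|Δx|.
0–2 s: |Δx| = |11 − 9| = 2 m
2–5 s: |Δx| = |-11 − 11| = 22 m
5–8 s: |Δx| = |-6 − -11| = 5 m
8–11 s: |Δx| = |-5 − -6| = 1 m
Total path = 30 m; average speed = 30/11 = 30/11 m/s.

30/11 m/s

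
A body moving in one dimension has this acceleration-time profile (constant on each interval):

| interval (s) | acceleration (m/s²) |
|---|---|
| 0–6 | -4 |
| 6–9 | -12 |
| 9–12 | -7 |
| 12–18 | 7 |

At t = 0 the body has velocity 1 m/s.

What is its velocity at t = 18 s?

-38 m/s

Δv equals the area under the a-t graph; then v = v₀ + Δv.
0–6 s: -4 × 6 = -24 m/s
6–9 s: -12 × 3 = -36 m/s
9–12 s: -7 × 3 = -21 m/s
12–18 s: 7 × 6 = 42 m/s
Δv = -39 m/s, so v(18) = 1 + (-39) = -38 m/s.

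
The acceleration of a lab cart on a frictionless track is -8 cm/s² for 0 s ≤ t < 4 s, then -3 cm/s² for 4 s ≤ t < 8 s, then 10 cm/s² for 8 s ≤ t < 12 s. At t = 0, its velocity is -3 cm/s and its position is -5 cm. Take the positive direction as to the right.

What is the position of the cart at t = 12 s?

-353 cm

On each constant-a segment, Δv = aΔt and Δx = v₀Δt + ½aΔt²; chain segment to segment.
0–4 s: v starts -3 cm/s; Δx = -3·4 + ½·-8·4² = -76 cm; v ends -35 cm/s.
4–8 s: v starts -35 cm/s; Δx = -35·4 + ½·-3·4² = -164 cm; v ends -47 cm/s.
8–12 s: v starts -47 cm/s; Δx = -47·4 + ½·10·4² = -108 cm; v ends -7 cm/s.
x(12) = -5 + Σ Δx = -353 cm.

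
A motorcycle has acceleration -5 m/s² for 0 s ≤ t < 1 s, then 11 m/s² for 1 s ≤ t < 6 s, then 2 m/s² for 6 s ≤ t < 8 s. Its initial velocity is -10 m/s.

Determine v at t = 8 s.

44 m/s

Δv equals the area under the a-t graph; then v = v₀ + Δv.
0–1 s: -5 × 1 = -5 m/s
1–6 s: 11 × 5 = 55 m/s
6–8 s: 2 × 2 = 4 m/s
Δv = 54 m/s, so v(8) = -10 + (54) = 44 m/s.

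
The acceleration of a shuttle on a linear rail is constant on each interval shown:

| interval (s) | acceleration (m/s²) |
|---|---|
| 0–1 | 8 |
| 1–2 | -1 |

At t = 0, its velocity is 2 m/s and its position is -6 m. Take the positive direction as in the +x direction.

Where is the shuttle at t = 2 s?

9.5 m

On each constant-a segment, Δv = aΔt and Δx = v₀Δt + ½aΔt²; chain segment to segment.
0–1 s: v starts 2 m/s; Δx = 2·1 + ½·8·1² = 6 m; v ends 10 m/s.
1–2 s: v starts 10 m/s; Δx = 10·1 + ½·-1·1² = 9.5 m; v ends 9 m/s.
x(2) = -6 + Σ Δx = 9.5 m.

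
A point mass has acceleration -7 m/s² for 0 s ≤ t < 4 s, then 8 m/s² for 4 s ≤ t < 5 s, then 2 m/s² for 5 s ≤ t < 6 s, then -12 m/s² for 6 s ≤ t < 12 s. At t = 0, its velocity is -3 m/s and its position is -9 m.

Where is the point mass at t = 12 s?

On each constant-a segment, Δv = aΔt and Δx = v₀Δt + ½aΔt²; chain segment to segment.
0–4 s: v starts -3 m/s; Δx = -3·4 + ½·-7·4² = -68 m; v ends -31 m/s.
4–5 s: v starts -31 m/s; Δx = -31·1 + ½·8·1² = -27 m; v ends -23 m/s.
5–6 s: v starts -23 m/s; Δx = -23·1 + ½·2·1² = -22 m; v ends -21 m/s.
6–12 s: v starts -21 m/s; Δx = -21·6 + ½·-12·6² = -342 m; v ends -93 m/s.
x(12) = -9 + Σ Δx = -468 m.

-468 m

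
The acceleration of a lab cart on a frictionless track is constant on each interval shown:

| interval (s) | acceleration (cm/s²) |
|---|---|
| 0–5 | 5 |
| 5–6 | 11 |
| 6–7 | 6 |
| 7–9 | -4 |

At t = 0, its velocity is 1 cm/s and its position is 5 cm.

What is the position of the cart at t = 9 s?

On each constant-a segment, Δv = aΔt and Δx = v₀Δt + ½aΔt²; chain segment to segment.
0–5 s: v starts 1 cm/s; Δx = 1·5 + ½·5·5² = 67.5 cm; v ends 26 cm/s.
5–6 s: v starts 26 cm/s; Δx = 26·1 + ½·11·1² = 31.5 cm; v ends 37 cm/s.
6–7 s: v starts 37 cm/s; Δx = 37·1 + ½·6·1² = 40 cm; v ends 43 cm/s.
7–9 s: v starts 43 cm/s; Δx = 43·2 + ½·-4·2² = 78 cm; v ends 35 cm/s.
x(9) = 5 + Σ Δx = 222 cm.

222 cm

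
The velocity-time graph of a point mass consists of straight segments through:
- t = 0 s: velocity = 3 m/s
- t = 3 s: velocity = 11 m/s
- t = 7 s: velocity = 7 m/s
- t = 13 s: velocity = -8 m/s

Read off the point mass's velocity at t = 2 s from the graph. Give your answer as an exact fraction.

On 0–3 s the graph is linear from 3 to 11 m/s: v(2) = 3 + (11 − 3)·(2 − 0)/(3 − 0) = 25/3 m/s.

25/3 m/s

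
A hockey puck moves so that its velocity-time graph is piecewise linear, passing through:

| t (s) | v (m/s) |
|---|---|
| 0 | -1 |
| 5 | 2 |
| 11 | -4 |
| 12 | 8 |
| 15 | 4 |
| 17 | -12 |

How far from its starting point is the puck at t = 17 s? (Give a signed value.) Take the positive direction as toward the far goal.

8.5 m

Displacement is the signed area under the v-t curve.
0–5 s: ½(-1 + 2)(5) = 2.5 m
5–11 s: ½(2 + -4)(6) = -6 m
11–12 s: ½(-4 + 8)(1) = 2 m
12–15 s: ½(8 + 4)(3) = 18 m
15–17 s: ½(4 + -12)(2) = -8 m
Net displacement = 8.5 m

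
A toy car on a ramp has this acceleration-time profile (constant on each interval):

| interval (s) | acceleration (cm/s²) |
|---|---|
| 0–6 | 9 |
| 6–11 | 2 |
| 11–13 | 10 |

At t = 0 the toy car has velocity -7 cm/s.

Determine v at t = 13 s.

Δv equals the area under the a-t graph; then v = v₀ + Δv.
0–6 s: 9 × 6 = 54 cm/s
6–11 s: 2 × 5 = 10 cm/s
11–13 s: 10 × 2 = 20 cm/s
Δv = 84 cm/s, so v(13) = -7 + (84) = 77 cm/s.

77 cm/s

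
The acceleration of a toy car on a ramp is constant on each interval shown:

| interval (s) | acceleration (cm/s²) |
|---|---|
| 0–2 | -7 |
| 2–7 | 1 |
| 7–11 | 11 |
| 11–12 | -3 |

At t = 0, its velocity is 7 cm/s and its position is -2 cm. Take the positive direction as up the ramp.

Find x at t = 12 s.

On each constant-a segment, Δv = aΔt and Δx = v₀Δt + ½aΔt²; chain segment to segment.
0–2 s: v starts 7 cm/s; Δx = 7·2 + ½·-7·2² = 0 cm; v ends -7 cm/s.
2–7 s: v starts -7 cm/s; Δx = -7·5 + ½·1·5² = -22.5 cm; v ends -2 cm/s.
7–11 s: v starts -2 cm/s; Δx = -2·4 + ½·11·4² = 80 cm; v ends 42 cm/s.
11–12 s: v starts 42 cm/s; Δx = 42·1 + ½·-3·1² = 40.5 cm; v ends 39 cm/s.
x(12) = -2 + Σ Δx = 96 cm.

96 cm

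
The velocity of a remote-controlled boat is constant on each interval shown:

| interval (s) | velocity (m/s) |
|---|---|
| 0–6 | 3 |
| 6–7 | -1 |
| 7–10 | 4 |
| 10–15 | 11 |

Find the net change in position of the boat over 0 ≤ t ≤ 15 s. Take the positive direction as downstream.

Displacement is the signed area under the v-t curve.
0–6 s: 3 × 6 = 18 m
6–7 s: -1 × 1 = -1 m
7–10 s: 4 × 3 = 12 m
10–15 s: 11 × 5 = 55 m
Net displacement = 84 m

84 m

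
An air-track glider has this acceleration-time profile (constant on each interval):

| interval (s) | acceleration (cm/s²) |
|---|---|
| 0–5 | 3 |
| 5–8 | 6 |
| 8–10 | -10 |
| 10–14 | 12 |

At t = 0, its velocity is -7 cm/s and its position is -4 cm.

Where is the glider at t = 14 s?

On each constant-a segment, Δv = aΔt and Δx = v₀Δt + ½aΔt²; chain segment to segment.
0–5 s: v starts -7 cm/s; Δx = -7·5 + ½·3·5² = 2.5 cm; v ends 8 cm/s.
5–8 s: v starts 8 cm/s; Δx = 8·3 + ½·6·3² = 51 cm; v ends 26 cm/s.
8–10 s: v starts 26 cm/s; Δx = 26·2 + ½·-10·2² = 32 cm; v ends 6 cm/s.
10–14 s: v starts 6 cm/s; Δx = 6·4 + ½·12·4² = 120 cm; v ends 54 cm/s.
x(14) = -4 + Σ Δx = 201.5 cm.

201.5 cm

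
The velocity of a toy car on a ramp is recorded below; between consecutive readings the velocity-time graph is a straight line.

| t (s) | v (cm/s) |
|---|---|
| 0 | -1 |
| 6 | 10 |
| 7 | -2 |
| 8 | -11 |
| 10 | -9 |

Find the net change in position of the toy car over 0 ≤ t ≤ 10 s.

Displacement is the signed area under the v-t curve.
0–6 s: ½(-1 + 10)(6) = 27 cm
6–7 s: ½(10 + -2)(1) = 4 cm
7–8 s: ½(-2 + -11)(1) = -6.5 cm
8–10 s: ½(-11 + -9)(2) = -20 cm
Net displacement = 4.5 cm

4.5 cm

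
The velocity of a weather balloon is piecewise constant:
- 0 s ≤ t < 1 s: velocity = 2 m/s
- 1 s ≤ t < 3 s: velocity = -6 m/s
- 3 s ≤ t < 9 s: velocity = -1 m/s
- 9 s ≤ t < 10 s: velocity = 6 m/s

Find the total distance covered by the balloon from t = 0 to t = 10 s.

26 m

Distance (not displacement) is the total path length: add the absolute areas under v-t.
0–1 s: |2| × 1 = 2 m
1–3 s: |-6| × 2 = 12 m
3–9 s: |-1| × 6 = 6 m
9–10 s: |6| × 1 = 6 m
Total distance = 26 m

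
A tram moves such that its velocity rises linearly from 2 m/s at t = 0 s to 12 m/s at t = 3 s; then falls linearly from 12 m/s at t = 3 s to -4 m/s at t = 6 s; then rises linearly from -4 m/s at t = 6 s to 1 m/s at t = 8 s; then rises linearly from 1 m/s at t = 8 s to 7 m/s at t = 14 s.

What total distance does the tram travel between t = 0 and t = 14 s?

63.4 m

Distance (not displacement) is the total path length: add the absolute areas under v-t.
0–3 s: |½(2 + 12)(3)| = 21 m
3–6 s: v = 0 at t = 5.25 s; triangle areas 13.5 + 1.5 = 15 m
6–8 s: v = 0 at t = 7.6 s; triangle areas 3.2 + 0.2 = 3.4 m
8–14 s: |½(1 + 7)(6)| = 24 m
Total distance = 63.4 m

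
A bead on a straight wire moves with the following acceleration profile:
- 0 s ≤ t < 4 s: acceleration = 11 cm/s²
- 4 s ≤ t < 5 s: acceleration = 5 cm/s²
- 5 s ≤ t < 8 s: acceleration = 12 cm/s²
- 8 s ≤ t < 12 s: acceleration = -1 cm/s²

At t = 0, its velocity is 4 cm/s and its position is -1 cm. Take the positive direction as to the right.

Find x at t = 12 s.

714.5 cm

On each constant-a segment, Δv = aΔt and Δx = v₀Δt + ½aΔt²; chain segment to segment.
0–4 s: v starts 4 cm/s; Δx = 4·4 + ½·11·4² = 104 cm; v ends 48 cm/s.
4–5 s: v starts 48 cm/s; Δx = 48·1 + ½·5·1² = 50.5 cm; v ends 53 cm/s.
5–8 s: v starts 53 cm/s; Δx = 53·3 + ½·12·3² = 213 cm; v ends 89 cm/s.
8–12 s: v starts 89 cm/s; Δx = 89·4 + ½·-1·4² = 348 cm; v ends 85 cm/s.
x(12) = -1 + Σ Δx = 714.5 cm.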